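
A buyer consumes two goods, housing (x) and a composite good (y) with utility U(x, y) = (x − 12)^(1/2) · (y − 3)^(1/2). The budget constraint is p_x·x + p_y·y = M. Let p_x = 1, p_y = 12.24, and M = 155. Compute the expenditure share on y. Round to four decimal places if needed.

After buying the subsistence bundle (12, 3), a share 0.5 of the remaining income goes to x: x* = 12 + 0.5·(M − 12p_x − 3p_y)/p_x.
Discretionary income = 155 − 12·1 − 3·12.24 = 106.28; x* = 12 + 0.5·106.28/1 = 65.14; y* = 3 + 0.5·106.28/12.24 = 7.3415.
Expenditure on y: 12.24·7.3415 = 89.86; share = 0.5797.

share on y = 0.5797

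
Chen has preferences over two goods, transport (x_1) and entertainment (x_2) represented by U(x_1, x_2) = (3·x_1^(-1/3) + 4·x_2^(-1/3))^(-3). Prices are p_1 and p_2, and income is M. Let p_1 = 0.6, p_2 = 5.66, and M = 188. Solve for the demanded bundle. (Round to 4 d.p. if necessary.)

MU_x_1 ∝ 3·x_1^(-4/3), MU_x_2 ∝ 4·x_2^(-4/3), so MRS = (3/4)·(x_2/x_1)^(4/3) = p_1/p_2.
Hence x_2/x_1 = ((4/3)·p_1/p_2)^(1/(4/3)), i.e. raised to the 0.75 power.
With the ratio pinned down, the budget gives x_1* = M/(p_1 + p_2·(x_2/x_1)) and x_2* = (x_2/x_1)·x_1*.
Numerically x_2/x_1 = 0.230518, so x_1* = 188/(0.6 + 5.66·0.230518) = 98.7015 and x_2* = 0.230518·98.7015 = 22.7525.

x_1* = 98.7015, x_2* = 22.7525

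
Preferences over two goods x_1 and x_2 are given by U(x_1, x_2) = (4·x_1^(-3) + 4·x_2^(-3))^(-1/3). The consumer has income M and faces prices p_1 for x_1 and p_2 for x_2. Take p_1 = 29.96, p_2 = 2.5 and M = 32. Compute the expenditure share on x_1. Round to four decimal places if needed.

share on x_1 = 0.8656

MRS = MU_x_1/MU_x_2 = (x_2/x_1)^(4). Set equal to p_1/p_2.
Hence x_2/x_1 = (p_1/p_2)^(1/(4)), i.e. raised to the 0.25 power.
Substitute x_2 = (x_2/x_1)·x_1 into the budget: x_1* = M/(p_1 + p_2·(x_2/x_1)).
Numerically x_2/x_1 = 1.860589, so x_1* = 32/(29.96 + 2.5·1.860589) = 0.9245 and x_2* = 1.860589·0.9245 = 1.7202.
Expenditure on x_1: 29.96·0.9245 = 27.6995; share = 0.8656.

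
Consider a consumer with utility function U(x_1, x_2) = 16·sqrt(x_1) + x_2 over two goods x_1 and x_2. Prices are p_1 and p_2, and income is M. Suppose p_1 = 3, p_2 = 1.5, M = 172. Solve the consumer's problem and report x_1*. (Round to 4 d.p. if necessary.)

Utility is quasi-linear in x_2; the FOC for x_1 is 8/√x_1 = p_1/p_2.
Solve: √x_1 = 8·p_2/p_1, so x_1*(p_1,p_2) = (8·p_2/p_1)², and x_2* = (M − p_1·x_1*)/p_2.
Plugging in: x_1* = (8·1.5/3)² = 16.

x_1* = 16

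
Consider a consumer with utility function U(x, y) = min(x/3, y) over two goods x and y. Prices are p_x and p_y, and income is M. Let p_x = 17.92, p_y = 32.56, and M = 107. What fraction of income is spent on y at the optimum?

Leontief preferences: the optimum is at the kink where x/3 = y/1, i.e. y = (1/3)·x.
Budget: p_x·x + p_y·(1/3)·x = M, so (3·p_x + p_y)·x = 3·M.
Demand: x*(p_x,p_y,M) = 3·M/(3·p_x + p_y), y* = M/(3·p_x + p_y).
Here 3·17.92 + 32.56 = 86.32, giving x* = 3.7187 and y* = 1.2396.
Expenditure on y: 32.56·1.2396 = 40.3605; share = 0.3772.

share on y = 0.3772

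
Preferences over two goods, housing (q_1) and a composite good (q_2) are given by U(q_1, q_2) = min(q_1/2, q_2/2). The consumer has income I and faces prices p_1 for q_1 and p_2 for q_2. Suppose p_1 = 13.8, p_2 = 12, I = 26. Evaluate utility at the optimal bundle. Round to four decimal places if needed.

Demand: q_1*(p_1,p_2,I) = 2·I/(2·p_1 + 2·p_2), q_2* = 2·I/(2·p_1 + 2·p_2).
Here 2·13.8 + 2·12 = 51.6, giving q_1* = 1.0078 and q_2* = 1.0078.
Utility at the optimum: U(1.0078, 1.0078) = 0.5039.

V = 0.5039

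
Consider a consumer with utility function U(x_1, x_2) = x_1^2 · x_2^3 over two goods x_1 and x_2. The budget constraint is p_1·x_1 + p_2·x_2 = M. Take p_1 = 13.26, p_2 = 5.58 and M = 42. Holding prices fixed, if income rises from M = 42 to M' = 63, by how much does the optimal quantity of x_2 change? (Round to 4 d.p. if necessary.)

Δx_2* = 2.2581

Tangency: MRS = (2/3)·x_2/x_1 = p_1/p_2.
So 2·p_2·x_2 = 3·p_1·x_1; combined with the budget, a share 0.4 of income goes to x_1.
Demand: x_1*(p_1,p_2,M) = 0.4·M/p_1 and x_2* = 0.6·M/p_2.
At p_1=13.26, p_2=5.58, M=42: x_2* = 0.6·42/5.58 = 4.5161.
At M' = 63: x_2* = 6.7742. Change: 6.7742 − 4.5161 = 2.2581.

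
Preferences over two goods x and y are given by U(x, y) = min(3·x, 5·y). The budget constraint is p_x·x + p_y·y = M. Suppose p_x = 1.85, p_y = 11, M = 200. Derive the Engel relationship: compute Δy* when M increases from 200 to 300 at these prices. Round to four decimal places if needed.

Δy* = 7.1006

With perfect complements, no substitution: consume in ratio x:y = 5:3.
Budget: p_x·x + p_y·(3/5)·x = M, so (5·p_x + 3·p_y)·x = 5·M.
Demand: x*(p_x,p_y,M) = 5·M/(5·p_x + 3·p_y), y* = 3·M/(5·p_x + 3·p_y).
Here 5·1.85 + 3·11 = 42.25, giving y* = 14.2012.
At M' = 300: y* = 21.3018. Change: 21.3018 − 14.2012 = 7.1006.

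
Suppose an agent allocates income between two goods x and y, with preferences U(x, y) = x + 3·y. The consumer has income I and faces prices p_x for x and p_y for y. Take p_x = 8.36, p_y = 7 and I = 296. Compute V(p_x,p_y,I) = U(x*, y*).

V = 126.8571

Numerically: x* = 0, y* = 42.2857.
Utility at the optimum: U(0, 42.2857) = 126.8571.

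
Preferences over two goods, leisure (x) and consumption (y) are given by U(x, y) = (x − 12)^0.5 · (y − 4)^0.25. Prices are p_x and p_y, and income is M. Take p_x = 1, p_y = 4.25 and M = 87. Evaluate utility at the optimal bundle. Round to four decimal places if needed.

This is Cobb-Douglas in (x−12, y−4): tangency gives 0.5·p_y·(y−4) = 0.25·p_x·(x−12).
After buying the subsistence bundle (12, 4), a share 2/3 of the remaining income goes to x: x* = 12 + 2/3·(M − 12p_x − 4p_y)/p_x.
Discretionary income = 87 − 12·1 − 4·4.25 = 58; x* = 12 + 2/3·58/1 = 50.6667; y* = 4 + 1/3·58/4.25 = 8.549.
Utility at the optimum: U(50.6667, 8.549) = 9.0813.

V = 9.0813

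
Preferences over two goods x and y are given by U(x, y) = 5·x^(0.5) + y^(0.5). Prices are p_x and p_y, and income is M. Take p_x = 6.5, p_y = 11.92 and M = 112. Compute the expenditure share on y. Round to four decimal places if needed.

share on y = 0.0213

From the CES first-order condition, 5·(y/x)^(0.5) = p_x/p_y.
Hence y/x = ((1/5)·p_x/p_y)^(1/(0.5)), i.e. raised to the 2 power.
With the ratio pinned down, the budget gives x* = M/(p_x + p_y·(y/x)) and y* = (y/x)·x*.
Numerically y/x = 0.011894, so x* = 112/(6.5 + 11.92·0.011894) = 16.863 and y* = 0.011894·16.863 = 0.2006.
Expenditure on y: 11.92·0.2006 = 2.3908; share = 0.0213.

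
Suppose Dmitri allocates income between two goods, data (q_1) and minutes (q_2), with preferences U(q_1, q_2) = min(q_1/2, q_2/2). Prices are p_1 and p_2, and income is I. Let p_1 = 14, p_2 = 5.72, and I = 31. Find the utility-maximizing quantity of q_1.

q_1* = 1.572

Here 2·14 + 2·5.72 = 39.44, giving q_1* = 1.572.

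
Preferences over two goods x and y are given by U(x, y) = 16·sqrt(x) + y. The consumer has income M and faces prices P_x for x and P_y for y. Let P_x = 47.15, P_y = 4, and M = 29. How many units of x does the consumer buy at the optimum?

x* = 0.4606

MU_x = 8/√x, MU_y = 1. Tangency: 8/√x = P_x/P_y.
Solve: √x = 8·P_y/P_x, so x*(P_x,P_y) = (8·P_y/P_x)², and y* = (M − P_x·x*)/P_y.
Plugging in: x* = (8·4/47.15)² = 0.4606.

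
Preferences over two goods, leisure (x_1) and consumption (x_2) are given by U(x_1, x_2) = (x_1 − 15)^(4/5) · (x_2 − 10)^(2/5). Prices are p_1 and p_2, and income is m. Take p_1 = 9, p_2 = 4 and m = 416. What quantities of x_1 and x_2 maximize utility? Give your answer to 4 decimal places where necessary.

x_1* = 32.8519, x_2* = 30.0833

MRS = 2·(x_2−10)/(x_1−15). Tangency with p_1/p_2 gives x_2−10 = (1/2)·(p_1/p_2)·(x_1−15).
Substituting into the budget: x_1* = 15 + 2/3·(m − 15·p_1 − 10·p_2)/p_1, and x_2* = 10 + 1/3·(…)/p_2.
Discretionary income = 416 − 15·9 − 10·4 = 241; x_1* = 15 + 2/3·241/9 = 32.8519; x_2* = 10 + 1/3·241/4 = 30.0833.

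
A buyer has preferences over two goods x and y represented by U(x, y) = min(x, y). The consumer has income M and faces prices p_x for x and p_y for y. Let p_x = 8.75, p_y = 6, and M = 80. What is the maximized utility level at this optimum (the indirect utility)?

V = 5.4237

Leontief preferences: the optimum is at the kink where x/1 = y/1, i.e. y = x.
Budget: p_x·x + p_y·x = M, so (p_x + p_y)·x = M.
Demand: x*(p_x,p_y,M) = M/(p_x + p_y), y* = M/(p_x + p_y).
Here 8.75 + 6 = 14.75, giving x* = 5.4237 and y* = 5.4237.
Utility at the optimum: U(5.4237, 5.4237) = 5.4237.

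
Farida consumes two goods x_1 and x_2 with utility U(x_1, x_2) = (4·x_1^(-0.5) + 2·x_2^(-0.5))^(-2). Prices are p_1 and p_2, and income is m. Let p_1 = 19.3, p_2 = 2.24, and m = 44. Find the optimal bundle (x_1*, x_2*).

MU_x_1 ∝ 4·x_1^(-1.5), MU_x_2 ∝ 2·x_2^(-1.5), so MRS = 2·(x_2/x_1)^(1.5) = p_1/p_2.
Solve for the ratio: x_2/x_1 = [(1/2)·p_1/p_2]^(2/3).
Substitute x_2 = (x_2/x_1)·x_1 into the budget: x_1* = m/(p_1 + p_2·(x_2/x_1)).
Numerically x_2/x_1 = 2.647603, so x_1* = 44/(19.3 + 2.24·2.647603) = 1.7439 and x_2* = 2.647603·1.7439 = 4.6172.

x_1* = 1.7439, x_2* = 4.6172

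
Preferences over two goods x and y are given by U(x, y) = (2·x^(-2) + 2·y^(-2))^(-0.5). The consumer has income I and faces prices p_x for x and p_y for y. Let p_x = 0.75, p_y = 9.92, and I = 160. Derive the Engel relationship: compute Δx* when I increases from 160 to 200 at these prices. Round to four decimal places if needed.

Δx* = 8.0896

From the CES first-order condition, (y/x)^(3) = p_x/p_y.
Hence y/x = (p_x/p_y)^(1/(3)), i.e. raised to the 1/3 power.
With the ratio pinned down, the budget gives x* = I/(p_x + p_y·(y/x)) and y* = (y/x)·x*.
Numerically y/x = 0.422847, so x* = 160/(0.75 + 9.92·0.422847) = 32.3583.
At I' = 200: x* = 40.4478. Change: 40.4478 − 32.3583 = 8.0896.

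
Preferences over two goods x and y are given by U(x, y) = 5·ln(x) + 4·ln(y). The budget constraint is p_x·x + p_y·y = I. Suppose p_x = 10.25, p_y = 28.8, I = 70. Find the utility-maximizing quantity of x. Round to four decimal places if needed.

x* = 3.794

The MRS is (5/4)·y/x. Set MRS = p_x/p_y.
Rearranging, p_y·y = (4/5)·p_x·x. Substituting into the budget gives p_x·x·(1 + (4/5)) = I.
Demand: x*(p_x,p_y,I) = 5/9·I/p_x and y* = 4/9·I/p_y.
At p_x=10.25, p_y=28.8, I=70: x* = 5/9·70/10.25 = 3.794.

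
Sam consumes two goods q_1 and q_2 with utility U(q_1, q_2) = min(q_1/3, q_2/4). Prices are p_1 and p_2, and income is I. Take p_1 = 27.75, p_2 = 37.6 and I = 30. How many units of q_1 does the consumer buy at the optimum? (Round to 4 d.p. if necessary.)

With perfect complements, no substitution: consume in ratio q_1:q_2 = 3:4.
Budget: p_1·q_1 + p_2·(4/3)·q_1 = I, so (3·p_1 + 4·p_2)·q_1 = 3·I.
Demand: q_1*(p_1,p_2,I) = 3·I/(3·p_1 + 4·p_2), q_2* = 4·I/(3·p_1 + 4·p_2).
Here 3·27.75 + 4·37.6 = 233.65, giving q_1* = 0.3852.

q_1* = 0.3852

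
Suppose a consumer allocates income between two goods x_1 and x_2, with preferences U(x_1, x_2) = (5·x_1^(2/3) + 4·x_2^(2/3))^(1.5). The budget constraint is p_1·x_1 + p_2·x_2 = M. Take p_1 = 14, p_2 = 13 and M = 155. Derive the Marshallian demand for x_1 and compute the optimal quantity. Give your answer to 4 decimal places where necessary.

x_1* = 6.9466

MRS = MU_x_1/MU_x_2 = (5/4)·(x_2/x_1)^(1/3). Set equal to p_1/p_2.
Solve for the ratio: x_2/x_1 = [(4/5)·p_1/p_2]^(3).
With the ratio pinned down, the budget gives x_1* = M/(p_1 + p_2·(x_2/x_1)) and x_2* = (x_2/x_1)·x_1*.
Numerically x_2/x_1 = 0.639476, so x_1* = 155/(14 + 13·0.639476) = 6.9466.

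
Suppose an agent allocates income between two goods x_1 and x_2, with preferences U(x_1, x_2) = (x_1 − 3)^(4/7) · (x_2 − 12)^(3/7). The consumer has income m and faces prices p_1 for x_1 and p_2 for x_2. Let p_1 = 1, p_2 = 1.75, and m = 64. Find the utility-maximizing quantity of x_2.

x_2* = 21.7959

Let x_1' = x_1−3, x_2' = x_2−12. MRS = (4/3)·x_2'/x_1' = p_1/p_2.
Substituting into the budget: x_1* = 3 + 4/7·(m − 3·p_1 − 12·p_2)/p_1, and x_2* = 12 + 3/7·(…)/p_2.
Discretionary income = 64 − 3·1 − 12·1.75 = 40; x_2* = 12 + 3/7·40/1.75 = 21.7959.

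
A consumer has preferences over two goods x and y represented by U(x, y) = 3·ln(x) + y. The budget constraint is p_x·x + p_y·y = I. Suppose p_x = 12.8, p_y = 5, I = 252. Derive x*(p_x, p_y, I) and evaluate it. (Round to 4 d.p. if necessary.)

Set MRS = p_x/p_y: (3/x)/1 = p_x/p_y.
So x*(p_x,p_y) = 3·p_y/p_x, independent of income; and y* = (I − 3·p_y)/p_y.
At the given prices: x* = 3·5/12.8 = 1.1719.

x* = 1.1719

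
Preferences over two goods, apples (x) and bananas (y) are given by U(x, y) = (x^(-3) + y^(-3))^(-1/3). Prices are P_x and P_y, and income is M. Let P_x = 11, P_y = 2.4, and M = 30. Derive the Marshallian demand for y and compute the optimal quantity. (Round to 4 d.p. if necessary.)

MRS = MU_x/MU_y = (y/x)^(4). Set equal to P_x/P_y.
Hence y/x = (P_x/P_y)^(1/(4)), i.e. raised to the 0.25 power.
With the ratio pinned down, the budget gives x* = M/(P_x + P_y·(y/x)) and y* = (y/x)·x*.
Numerically y/x = 1.463172, so x* = 30/(11 + 2.4·1.463172) = 2.0673 and y* = 1.463172·2.0673 = 3.0248.

y* = 3.0248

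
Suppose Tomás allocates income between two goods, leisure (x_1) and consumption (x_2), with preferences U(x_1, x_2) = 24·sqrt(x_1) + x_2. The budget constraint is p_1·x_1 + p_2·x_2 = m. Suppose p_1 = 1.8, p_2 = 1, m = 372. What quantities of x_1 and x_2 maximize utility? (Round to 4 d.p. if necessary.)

x_1* = 44.4444, x_2* = 292

Thus x_1* = (12·p_2/p_1)² — independent of m — with the rest of income spent on x_2.
Plugging in: x_1* = (12·1/1.8)² = 44.4444, x_2* = 292.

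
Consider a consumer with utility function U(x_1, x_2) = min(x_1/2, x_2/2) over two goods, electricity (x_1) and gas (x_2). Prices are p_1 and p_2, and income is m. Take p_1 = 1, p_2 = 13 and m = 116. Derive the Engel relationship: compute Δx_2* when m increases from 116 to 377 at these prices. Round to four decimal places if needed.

With perfect complements, no substitution: consume in ratio x_1:x_2 = 2:2.
Budget: p_1·x_1 + p_2·x_1 = m, so (2·p_1 + 2·p_2)·x_1 = 2·m.
Demand: x_1*(p_1,p_2,m) = 2·m/(2·p_1 + 2·p_2), x_2* = 2·m/(2·p_1 + 2·p_2).
Here 2·1 + 2·13 = 28, giving x_2* = 8.2857.
At m' = 377: x_2* = 26.9286. Change: 26.9286 − 8.2857 = 18.6429.

Δx_2* = 18.6429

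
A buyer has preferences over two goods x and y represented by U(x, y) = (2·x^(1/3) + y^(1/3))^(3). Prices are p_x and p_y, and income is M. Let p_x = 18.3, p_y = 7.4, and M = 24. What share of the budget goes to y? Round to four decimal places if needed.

Substitute y = (y/x)·x into the budget: x* = M/(p_x + p_y·(y/x)).
Numerically y/x = 1.374941, so x* = 24/(18.3 + 7.4·1.374941) = 0.8429 and y* = 1.374941·0.8429 = 1.1589.
Expenditure on y: 7.4·1.1589 = 8.5757; share = 0.3573.

share on y = 0.3573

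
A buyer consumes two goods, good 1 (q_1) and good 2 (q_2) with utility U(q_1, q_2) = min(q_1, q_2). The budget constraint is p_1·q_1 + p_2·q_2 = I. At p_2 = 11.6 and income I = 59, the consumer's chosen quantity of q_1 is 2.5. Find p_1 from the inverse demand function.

p_1 = 12

Leontief preferences: the optimum is at the kink where q_1/1 = q_2/1, i.e. q_2 = q_1.
Budget: p_1·q_1 + p_2·q_1 = I, so (p_1 + p_2)·q_1 = I.
Demand: q_1*(p_1,p_2,I) = I/(p_1 + p_2), q_2* = I/(p_1 + p_2).
Set q_1* = 2.5 in the demand function and solve for p_1: p_1 = 12.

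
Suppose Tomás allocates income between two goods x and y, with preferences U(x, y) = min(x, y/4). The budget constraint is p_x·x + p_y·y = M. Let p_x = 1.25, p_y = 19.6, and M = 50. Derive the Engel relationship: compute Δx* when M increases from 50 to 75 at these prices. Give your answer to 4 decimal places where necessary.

Δx* = 0.3139

With perfect complements, no substitution: consume in ratio x:y = 1:4.
Budget: p_x·x + p_y·4·x = M, so (p_x + 4·p_y)·x = M.
Demand: x*(p_x,p_y,M) = M/(p_x + 4·p_y), y* = 4·M/(p_x + 4·p_y).
Here 1.25 + 4·19.6 = 79.65, giving x* = 0.6277.
At M' = 75: x* = 0.9416. Change: 0.9416 − 0.6277 = 0.3139.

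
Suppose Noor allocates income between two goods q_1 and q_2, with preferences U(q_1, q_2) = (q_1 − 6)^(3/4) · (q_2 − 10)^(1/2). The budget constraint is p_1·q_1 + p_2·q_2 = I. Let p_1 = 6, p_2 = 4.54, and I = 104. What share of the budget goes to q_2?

share on q_2 = 0.5235

This is Cobb-Douglas in (q_1−6, q_2−10): tangency gives 0.75·p_2·(q_2−10) = 0.5·p_1·(q_1−6).
Substituting into the budget: q_1* = 6 + 0.6·(I − 6·p_1 − 10·p_2)/p_1, and q_2* = 10 + 0.4·(…)/p_2.
Discretionary income = 104 − 6·6 − 10·4.54 = 22.6; q_1* = 6 + 0.6·22.6/6 = 8.26; q_2* = 10 + 0.4·22.6/4.54 = 11.9912.
Expenditure on q_2: 4.54·11.9912 = 54.44; share = 0.5235.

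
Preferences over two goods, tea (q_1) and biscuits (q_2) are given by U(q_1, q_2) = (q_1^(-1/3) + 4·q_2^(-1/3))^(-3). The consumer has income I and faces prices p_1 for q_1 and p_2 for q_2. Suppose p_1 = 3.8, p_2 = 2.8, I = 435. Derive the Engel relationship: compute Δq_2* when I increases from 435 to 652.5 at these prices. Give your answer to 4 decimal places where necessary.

MRS = MU_q_1/MU_q_2 = (1/4)·(q_2/q_1)^(4/3). Set equal to p_1/p_2.
Solve for the ratio: q_2/q_1 = [4·p_1/p_2]^(0.75).
With the ratio pinned down, the budget gives q_1* = I/(p_1 + p_2·(q_2/q_1)) and q_2* = (q_2/q_1)·q_1*.
Numerically q_2/q_1 = 3.556429, so q_1* = 435/(3.8 + 2.8·3.556429) = 31.618 and q_2* = 3.556429·31.618 = 112.447.
At I' = 652.5: q_2* = 168.6706. Change: 168.6706 − 112.447 = 56.2235.

Δq_2* = 56.2235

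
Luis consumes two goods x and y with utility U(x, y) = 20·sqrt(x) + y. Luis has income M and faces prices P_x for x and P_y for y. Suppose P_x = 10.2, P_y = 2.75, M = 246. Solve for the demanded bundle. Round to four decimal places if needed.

x* = 7.2688, y* = 62.4938

Utility is quasi-linear in y; the FOC for x is 10/√x = P_x/P_y.
Solve: √x = 10·P_y/P_x, so x*(P_x,P_y) = (10·P_y/P_x)², and y* = (M − P_x·x*)/P_y.
Plugging in: x* = (10·2.75/10.2)² = 7.2688, y* = 62.4938.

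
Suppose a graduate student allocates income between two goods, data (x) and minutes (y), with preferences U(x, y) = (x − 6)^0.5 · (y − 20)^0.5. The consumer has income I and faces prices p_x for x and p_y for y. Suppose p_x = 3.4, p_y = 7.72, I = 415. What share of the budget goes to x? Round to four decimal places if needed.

share on x = 0.3386

Let x' = x−6, y' = y−20. MRS = y'/x' = p_x/p_y.
Substituting into the budget: x* = 6 + 0.5·(I − 6·p_x − 20·p_y)/p_x, and y* = 20 + 0.5·(…)/p_y.
Discretionary income = 415 − 6·3.4 − 20·7.72 = 240.2; x* = 6 + 0.5·240.2/3.4 = 41.3235; y* = 20 + 0.5·240.2/7.72 = 35.557.
Expenditure on x: 3.4·41.3235 = 140.5; share = 0.3386.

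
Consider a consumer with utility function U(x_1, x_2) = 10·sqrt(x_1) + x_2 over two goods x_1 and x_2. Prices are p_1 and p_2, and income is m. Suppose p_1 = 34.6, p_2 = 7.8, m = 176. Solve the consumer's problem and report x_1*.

x_1* = 1.2705

Utility is quasi-linear in x_2; the FOC for x_1 is 5/√x_1 = p_1/p_2.
Thus x_1* = (5·p_2/p_1)² — independent of m — with the rest of income spent on x_2.
Plugging in: x_1* = (5·7.8/34.6)² = 1.2705.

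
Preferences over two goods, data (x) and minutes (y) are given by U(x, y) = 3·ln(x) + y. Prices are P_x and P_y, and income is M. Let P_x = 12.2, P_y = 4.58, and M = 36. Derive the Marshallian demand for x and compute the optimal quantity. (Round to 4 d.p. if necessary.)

MU_x = 3/x, MU_y = 1. Tangency: 3/x = P_x/P_y.
So x*(P_x,P_y) = 3·P_y/P_x, independent of income; and y* = (M − 3·P_y)/P_y.
At the given prices: x* = 3·4.58/12.2 = 1.1262.

x* = 1.1262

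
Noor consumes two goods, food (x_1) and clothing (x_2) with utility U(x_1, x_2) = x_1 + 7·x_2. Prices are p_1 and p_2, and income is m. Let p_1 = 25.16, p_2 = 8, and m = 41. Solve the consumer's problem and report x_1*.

x_2 gives more utility per dollar, so spend all income on x_2: x_2* = m/p_2, x_1* = 0.
Numerically: x_1* = 0, x_2* = 5.125.

x_1* = 0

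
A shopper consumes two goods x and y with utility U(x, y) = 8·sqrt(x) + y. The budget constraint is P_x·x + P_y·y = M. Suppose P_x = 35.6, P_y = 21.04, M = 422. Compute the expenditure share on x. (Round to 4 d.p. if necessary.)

share on x = 0.4715

MU_x = 4/√x, MU_y = 1. Tangency: 4/√x = P_x/P_y.
Solve: √x = 4·P_y/P_x, so x*(P_x,P_y) = (4·P_y/P_x)², and y* = (M − P_x·x*)/P_y.
Plugging in: x* = (4·21.04/35.6)² = 5.5887, y* = 10.6009.
Expenditure on x: 35.6·5.5887 = 198.958; share = 0.4715.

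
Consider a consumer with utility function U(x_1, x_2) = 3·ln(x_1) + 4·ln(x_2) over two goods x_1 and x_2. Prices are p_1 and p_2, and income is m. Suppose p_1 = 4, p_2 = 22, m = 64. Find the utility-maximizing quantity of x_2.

x_2* = 1.6623

At p_1=4, p_2=22, m=64: x_2* = 4/7·64/22 = 1.6623.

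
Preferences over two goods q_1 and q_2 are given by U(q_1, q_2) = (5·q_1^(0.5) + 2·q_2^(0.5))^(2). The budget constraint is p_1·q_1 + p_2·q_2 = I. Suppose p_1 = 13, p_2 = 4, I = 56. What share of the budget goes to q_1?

share on q_1 = 0.6579

MRS = MU_q_1/MU_q_2 = (5/2)·(q_2/q_1)^(0.5). Set equal to p_1/p_2.
Solve for the ratio: q_2/q_1 = [(2/5)·p_1/p_2]^(2).
Substitute q_2 = (q_2/q_1)·q_1 into the budget: q_1* = I/(p_1 + p_2·(q_2/q_1)).
Numerically q_2/q_1 = 1.69, so q_1* = 56/(13 + 4·1.69) = 2.834 and q_2* = 1.69·2.834 = 4.7895.
Expenditure on q_1: 13·2.834 = 36.8421; share = 0.6579.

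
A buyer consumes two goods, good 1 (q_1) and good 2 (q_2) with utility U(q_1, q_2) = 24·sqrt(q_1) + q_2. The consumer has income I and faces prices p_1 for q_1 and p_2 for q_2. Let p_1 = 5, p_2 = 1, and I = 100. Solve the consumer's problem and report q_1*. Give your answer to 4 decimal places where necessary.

Plugging in: q_1* = (12·1/5)² = 5.76.

q_1* = 5.76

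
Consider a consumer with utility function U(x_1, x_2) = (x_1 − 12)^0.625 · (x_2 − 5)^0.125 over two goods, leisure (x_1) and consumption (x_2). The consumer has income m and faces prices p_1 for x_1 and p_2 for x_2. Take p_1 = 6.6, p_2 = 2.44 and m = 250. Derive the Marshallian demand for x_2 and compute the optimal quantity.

This is Cobb-Douglas in (x_1−12, x_2−5): tangency gives 0.625·p_2·(x_2−5) = 0.125·p_1·(x_1−12).
Substituting into the budget: x_1* = 12 + 5/6·(m − 12·p_1 − 5·p_2)/p_1, and x_2* = 5 + 1/6·(…)/p_2.
Discretionary income = 250 − 12·6.6 − 5·2.44 = 158.6; x_2* = 5 + 1/6·158.6/2.44 = 15.8333.

x_2* = 15.8333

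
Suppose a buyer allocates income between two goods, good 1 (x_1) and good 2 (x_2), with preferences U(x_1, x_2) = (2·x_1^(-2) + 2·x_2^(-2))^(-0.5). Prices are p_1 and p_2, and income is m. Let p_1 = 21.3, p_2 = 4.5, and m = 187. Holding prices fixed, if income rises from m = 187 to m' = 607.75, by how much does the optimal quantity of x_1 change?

Substitute x_2 = (x_2/x_1)·x_1 into the budget: x_1* = m/(p_1 + p_2·(x_2/x_1)).
Numerically x_2/x_1 = 1.679019, so x_1* = 187/(21.3 + 4.5·1.679019) = 6.4805.
At m' = 607.75: x_1* = 21.0618. Change: 21.0618 − 6.4805 = 14.5812.

Δx_1* = 14.5812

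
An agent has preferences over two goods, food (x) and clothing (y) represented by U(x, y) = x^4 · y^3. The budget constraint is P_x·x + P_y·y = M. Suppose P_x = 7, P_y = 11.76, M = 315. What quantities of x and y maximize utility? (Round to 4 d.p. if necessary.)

x* = 25.7143, y* = 11.4796

MU_x/MU_y = (4·y)/(3·x); tangency sets this equal to P_x/P_y.
So 4·P_y·y = 3·P_x·x; combined with the budget, a share 4/7 of income goes to x.
Demand: x*(P_x,P_y,M) = 4/7·M/P_x and y* = 3/7·M/P_y.
At P_x=7, P_y=11.76, M=315: x* = 4/7·315/7 = 25.7143, y* = 11.4796.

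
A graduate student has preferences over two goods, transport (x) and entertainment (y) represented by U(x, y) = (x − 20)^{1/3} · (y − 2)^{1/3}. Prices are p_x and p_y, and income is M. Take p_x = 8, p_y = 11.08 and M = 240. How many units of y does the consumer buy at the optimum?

This is Cobb-Douglas in (x−20, y−2): tangency gives 1/3·p_y·(y−2) = 1/3·p_x·(x−20).
After buying the subsistence bundle (20, 2), a share 0.5 of the remaining income goes to x: x* = 20 + 0.5·(M − 20p_x − 2p_y)/p_x.
Discretionary income = 240 − 20·8 − 2·11.08 = 57.84; y* = 2 + 0.5·57.84/11.08 = 4.6101.

y* = 4.6101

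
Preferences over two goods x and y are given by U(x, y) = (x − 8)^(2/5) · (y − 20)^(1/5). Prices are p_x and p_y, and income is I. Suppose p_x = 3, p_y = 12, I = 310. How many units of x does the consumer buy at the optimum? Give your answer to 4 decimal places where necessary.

x* = 18.2222

This is Cobb-Douglas in (x−8, y−20): tangency gives 0.4·p_y·(y−20) = 0.2·p_x·(x−8).
After buying the subsistence bundle (8, 20), a share 2/3 of the remaining income goes to x: x* = 8 + 2/3·(I − 8p_x − 20p_y)/p_x.
Discretionary income = 310 − 8·3 − 20·12 = 46; x* = 8 + 2/3·46/3 = 18.2222.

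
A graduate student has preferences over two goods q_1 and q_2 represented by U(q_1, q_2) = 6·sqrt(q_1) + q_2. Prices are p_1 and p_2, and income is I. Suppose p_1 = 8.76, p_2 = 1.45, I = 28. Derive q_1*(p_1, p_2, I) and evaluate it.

q_1* = 0.2466

Utility is quasi-linear in q_2; the FOC for q_1 is 3/√q_1 = p_1/p_2.
Thus q_1* = (3·p_2/p_1)² — independent of I — with the rest of income spent on q_2.
Plugging in: q_1* = (3·1.45/8.76)² = 0.2466.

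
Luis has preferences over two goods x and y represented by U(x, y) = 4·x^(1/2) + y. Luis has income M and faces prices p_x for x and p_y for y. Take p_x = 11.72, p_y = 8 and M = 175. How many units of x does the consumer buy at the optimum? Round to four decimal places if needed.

Thus x* = (2·p_y/p_x)² — independent of M — with the rest of income spent on y.
Plugging in: x* = (2·8/11.72)² = 1.8637.

x* = 1.8637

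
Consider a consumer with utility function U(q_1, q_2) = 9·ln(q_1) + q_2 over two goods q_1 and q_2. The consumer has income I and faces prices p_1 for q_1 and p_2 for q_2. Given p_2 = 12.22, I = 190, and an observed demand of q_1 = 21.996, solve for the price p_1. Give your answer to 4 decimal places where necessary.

p_1 = 5

MU_q_1 = 9/q_1, MU_q_2 = 1. Tangency: 9/q_1 = p_1/p_2.
So q_1*(p_1,p_2) = 9·p_2/p_1, independent of income; and q_2* = (I − 9·p_2)/p_2.
Set q_1* = 21.996 in the demand function and solve for p_1: p_1 = 5.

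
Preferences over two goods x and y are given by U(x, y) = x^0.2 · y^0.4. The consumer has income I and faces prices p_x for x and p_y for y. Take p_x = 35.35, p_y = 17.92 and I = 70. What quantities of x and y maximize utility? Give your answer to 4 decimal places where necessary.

Demand: x*(p_x,p_y,I) = 1/3·I/p_x and y* = 2/3·I/p_y.
At p_x=35.35, p_y=17.92, I=70: x* = 1/3·70/35.35 = 0.6601, y* = 2.6042.

x* = 0.6601, y* = 2.6042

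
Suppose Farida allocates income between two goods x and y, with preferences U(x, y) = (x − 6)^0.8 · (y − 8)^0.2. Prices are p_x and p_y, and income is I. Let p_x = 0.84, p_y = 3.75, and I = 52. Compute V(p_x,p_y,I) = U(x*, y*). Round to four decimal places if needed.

V = 9.0756

Substituting into the budget: x* = 6 + 0.8·(I − 6·p_x − 8·p_y)/p_x, and y* = 8 + 0.2·(…)/p_y.
Discretionary income = 52 − 6·0.84 − 8·3.75 = 16.96; x* = 6 + 0.8·16.96/0.84 = 22.1524; y* = 8 + 0.2·16.96/3.75 = 8.9045.
Utility at the optimum: U(22.1524, 8.9045) = 9.0756.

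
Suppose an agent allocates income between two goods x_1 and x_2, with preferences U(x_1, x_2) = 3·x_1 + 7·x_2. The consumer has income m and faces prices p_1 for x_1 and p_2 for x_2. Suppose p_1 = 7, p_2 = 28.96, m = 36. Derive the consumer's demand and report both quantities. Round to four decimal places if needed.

x_1* = 5.1429, x_2* = 0

Perfect substitutes: compare marginal utility per dollar. 3/p_1 vs 7/p_2 → 0.4286 vs 0.2417.
x_1 gives more utility per dollar, so spend all income on x_1: x_1* = m/p_1, x_2* = 0.
Numerically: x_1* = 5.1429, x_2* = 0.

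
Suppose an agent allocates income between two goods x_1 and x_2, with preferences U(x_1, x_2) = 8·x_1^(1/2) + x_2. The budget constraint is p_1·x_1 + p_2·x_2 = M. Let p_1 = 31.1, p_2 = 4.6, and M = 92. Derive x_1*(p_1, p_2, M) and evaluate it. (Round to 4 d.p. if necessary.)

Set MRS = p_1/p_2: 4·x_1^(−1/2) = p_1/p_2.
Solve: √x_1 = 4·p_2/p_1, so x_1*(p_1,p_2) = (4·p_2/p_1)², and x_2* = (M − p_1·x_1*)/p_2.
Plugging in: x_1* = (4·4.6/31.1)² = 0.35.

x_1* = 0.35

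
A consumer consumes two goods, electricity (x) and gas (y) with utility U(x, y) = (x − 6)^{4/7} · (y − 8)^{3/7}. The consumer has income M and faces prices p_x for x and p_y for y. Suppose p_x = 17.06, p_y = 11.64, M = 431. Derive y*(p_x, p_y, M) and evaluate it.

This is Cobb-Douglas in (x−6, y−8): tangency gives 4/7·p_y·(y−8) = 3/7·p_x·(x−6).
After buying the subsistence bundle (6, 8), a share 4/7 of the remaining income goes to x: x* = 6 + 4/7·(M − 6p_x − 8p_y)/p_x.
Discretionary income = 431 − 6·17.06 − 8·11.64 = 235.52; y* = 8 + 3/7·235.52/11.64 = 16.6716.

y* = 16.6716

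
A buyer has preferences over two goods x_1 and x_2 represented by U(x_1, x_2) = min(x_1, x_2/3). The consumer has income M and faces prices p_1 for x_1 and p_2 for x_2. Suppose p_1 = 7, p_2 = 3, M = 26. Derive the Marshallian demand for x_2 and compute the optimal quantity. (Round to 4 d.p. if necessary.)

With perfect complements, no substitution: consume in ratio x_1:x_2 = 1:3.
Budget: p_1·x_1 + p_2·3·x_1 = M, so (p_1 + 3·p_2)·x_1 = M.
Demand: x_1*(p_1,p_2,M) = M/(p_1 + 3·p_2), x_2* = 3·M/(p_1 + 3·p_2).
Here 7 + 3·3 = 16, giving x_2* = 4.875.

x_2* = 4.875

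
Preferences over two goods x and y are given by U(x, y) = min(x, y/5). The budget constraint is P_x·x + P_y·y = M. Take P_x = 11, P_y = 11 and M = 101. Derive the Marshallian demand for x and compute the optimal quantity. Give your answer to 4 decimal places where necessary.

With perfect complements, no substitution: consume in ratio x:y = 1:5.
Budget: P_x·x + P_y·5·x = M, so (P_x + 5·P_y)·x = M.
Demand: x*(P_x,P_y,M) = M/(P_x + 5·P_y), y* = 5·M/(P_x + 5·P_y).
Here 11 + 5·11 = 66, giving x* = 1.5303.

x* = 1.5303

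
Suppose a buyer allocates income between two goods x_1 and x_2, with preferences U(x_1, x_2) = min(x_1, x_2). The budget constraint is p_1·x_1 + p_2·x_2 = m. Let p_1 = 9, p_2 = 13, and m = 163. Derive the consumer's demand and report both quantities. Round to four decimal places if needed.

x_1* = 7.4091, x_2* = 7.4091

Leontief preferences: the optimum is at the kink where x_1/1 = x_2/1, i.e. x_2 = x_1.
Budget: p_1·x_1 + p_2·x_1 = m, so (p_1 + p_2)·x_1 = m.
Demand: x_1*(p_1,p_2,m) = m/(p_1 + p_2), x_2* = m/(p_1 + p_2).
Here 9 + 13 = 22, giving x_1* = 7.4091 and x_2* = 7.4091.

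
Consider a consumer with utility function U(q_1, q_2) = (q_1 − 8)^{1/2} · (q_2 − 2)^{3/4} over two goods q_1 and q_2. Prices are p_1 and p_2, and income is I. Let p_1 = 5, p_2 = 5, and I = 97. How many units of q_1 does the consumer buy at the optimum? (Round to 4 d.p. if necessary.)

q_1* = 11.76

Discretionary income = 97 − 8·5 − 2·5 = 47; q_1* = 8 + 0.4·47/5 = 11.76.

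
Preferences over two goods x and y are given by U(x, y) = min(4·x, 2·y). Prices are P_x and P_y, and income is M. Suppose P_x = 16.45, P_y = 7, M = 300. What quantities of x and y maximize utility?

With perfect complements, no substitution: consume in ratio x:y = 2:4.
Budget: P_x·x + P_y·2·x = M, so (2·P_x + 4·P_y)·x = 2·M.
Demand: x*(P_x,P_y,M) = 2·M/(2·P_x + 4·P_y), y* = 4·M/(2·P_x + 4·P_y).
Here 2·16.45 + 4·7 = 60.9, giving x* = 9.8522 and y* = 19.7044.

x* = 9.8522, y* = 19.7044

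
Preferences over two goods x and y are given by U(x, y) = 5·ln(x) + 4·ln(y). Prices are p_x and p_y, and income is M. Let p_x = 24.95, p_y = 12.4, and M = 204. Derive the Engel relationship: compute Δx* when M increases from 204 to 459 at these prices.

MU_x/MU_y = (5·y)/(4·x); tangency sets this equal to p_x/p_y.
So 5·p_y·y = 4·p_x·x; combined with the budget, a share 5/9 of income goes to x.
Demand: x*(p_x,p_y,M) = 5/9·M/p_x and y* = 4/9·M/p_y.
At p_x=24.95, p_y=12.4, M=204: x* = 5/9·204/24.95 = 4.5424.
At M' = 459: x* = 10.2204. Change: 10.2204 − 4.5424 = 5.678.

Δx* = 5.678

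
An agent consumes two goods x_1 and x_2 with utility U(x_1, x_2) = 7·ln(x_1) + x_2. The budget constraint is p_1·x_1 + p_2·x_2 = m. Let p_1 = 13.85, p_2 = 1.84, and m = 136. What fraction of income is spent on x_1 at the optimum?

Set MRS = p_1/p_2: (7/x_1)/1 = p_1/p_2.
So x_1*(p_1,p_2) = 7·p_2/p_1, independent of income; and x_2* = (m − 7·p_2)/p_2.
At the given prices: x_1* = 7·1.84/13.85 = 0.93, and x_2* = 66.913.
Expenditure on x_1: 13.85·0.93 = 12.88; share = 0.0947.

share on x_1 = 0.0947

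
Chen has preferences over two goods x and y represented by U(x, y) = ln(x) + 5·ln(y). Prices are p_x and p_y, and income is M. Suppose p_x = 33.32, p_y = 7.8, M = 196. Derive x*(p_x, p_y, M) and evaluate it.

x* = 0.9804

At p_x=33.32, p_y=7.8, M=196: x* = 1/6·196/33.32 = 0.9804.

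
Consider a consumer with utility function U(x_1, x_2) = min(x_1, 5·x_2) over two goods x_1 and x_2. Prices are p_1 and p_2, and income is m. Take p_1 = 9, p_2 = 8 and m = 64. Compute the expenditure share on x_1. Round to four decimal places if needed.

Demand: x_1*(p_1,p_2,m) = 5·m/(5·p_1 + p_2), x_2* = m/(5·p_1 + p_2).
Here 5·9 + 8 = 53, giving x_1* = 6.0377 and x_2* = 1.2075.
Expenditure on x_1: 9·6.0377 = 54.3396; share = 0.8491.

share on x_1 = 0.8491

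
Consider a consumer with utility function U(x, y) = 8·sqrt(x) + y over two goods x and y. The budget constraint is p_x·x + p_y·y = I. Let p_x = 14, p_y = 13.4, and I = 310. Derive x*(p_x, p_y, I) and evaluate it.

x* = 14.658

MU_x = 4/√x, MU_y = 1. Tangency: 4/√x = p_x/p_y.
Solve: √x = 4·p_y/p_x, so x*(p_x,p_y) = (4·p_y/p_x)², and y* = (I − p_x·x*)/p_y.
Plugging in: x* = (4·13.4/14)² = 14.658.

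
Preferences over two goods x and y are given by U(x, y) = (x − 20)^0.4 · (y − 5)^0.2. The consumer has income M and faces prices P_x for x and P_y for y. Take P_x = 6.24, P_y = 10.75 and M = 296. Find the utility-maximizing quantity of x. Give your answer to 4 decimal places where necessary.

After buying the subsistence bundle (20, 5), a share 2/3 of the remaining income goes to x: x* = 20 + 2/3·(M − 20P_x − 5P_y)/P_x.
Discretionary income = 296 − 20·6.24 − 5·10.75 = 117.45; x* = 20 + 2/3·117.45/6.24 = 32.5481.

x* = 32.5481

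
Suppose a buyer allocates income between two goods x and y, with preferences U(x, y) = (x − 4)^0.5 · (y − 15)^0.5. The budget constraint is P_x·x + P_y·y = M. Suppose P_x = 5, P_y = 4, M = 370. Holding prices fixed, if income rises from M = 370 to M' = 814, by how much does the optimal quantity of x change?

Δx* = 44.4

MRS = (y−15)/(x−4). Tangency with P_x/P_y gives y−15 = (P_x/P_y)·(x−4).
After buying the subsistence bundle (4, 15), a share 0.5 of the remaining income goes to x: x* = 4 + 0.5·(M − 4P_x − 15P_y)/P_x.
Discretionary income = 370 − 4·5 − 15·4 = 290; x* = 4 + 0.5·290/5 = 33.
At M' = 814: x* = 77.4. Change: 77.4 − 33 = 44.4.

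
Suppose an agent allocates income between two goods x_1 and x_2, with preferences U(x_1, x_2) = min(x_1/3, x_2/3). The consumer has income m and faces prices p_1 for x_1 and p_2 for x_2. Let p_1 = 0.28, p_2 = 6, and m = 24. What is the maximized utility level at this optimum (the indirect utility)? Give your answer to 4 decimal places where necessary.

Demand: x_1*(p_1,p_2,m) = 3·m/(3·p_1 + 3·p_2), x_2* = 3·m/(3·p_1 + 3·p_2).
Here 3·0.28 + 3·6 = 18.84, giving x_1* = 3.8217 and x_2* = 3.8217.
Utility at the optimum: U(3.8217, 3.8217) = 1.2739.

V = 1.2739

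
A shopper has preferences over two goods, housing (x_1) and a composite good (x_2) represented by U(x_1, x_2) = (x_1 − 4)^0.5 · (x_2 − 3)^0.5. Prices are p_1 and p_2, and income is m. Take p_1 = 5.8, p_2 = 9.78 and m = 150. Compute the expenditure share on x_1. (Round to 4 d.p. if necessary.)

share on x_1 = 0.4795

Substituting into the budget: x_1* = 4 + 0.5·(m − 4·p_1 − 3·p_2)/p_1, and x_2* = 3 + 0.5·(…)/p_2.
Discretionary income = 150 − 4·5.8 − 3·9.78 = 97.46; x_1* = 4 + 0.5·97.46/5.8 = 12.4017; x_2* = 3 + 0.5·97.46/9.78 = 7.9826.
Expenditure on x_1: 5.8·12.4017 = 71.93; share = 0.4795.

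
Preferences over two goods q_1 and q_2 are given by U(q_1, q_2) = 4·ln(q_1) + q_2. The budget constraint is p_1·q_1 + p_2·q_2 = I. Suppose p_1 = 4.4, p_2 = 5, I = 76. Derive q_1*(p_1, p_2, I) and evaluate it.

q_1* = 4.5455

Set MRS = p_1/p_2: (4/q_1)/1 = p_1/p_2.
So q_1*(p_1,p_2) = 4·p_2/p_1, independent of income; and q_2* = (I − 4·p_2)/p_2.
At the given prices: q_1* = 4·5/4.4 = 4.5455.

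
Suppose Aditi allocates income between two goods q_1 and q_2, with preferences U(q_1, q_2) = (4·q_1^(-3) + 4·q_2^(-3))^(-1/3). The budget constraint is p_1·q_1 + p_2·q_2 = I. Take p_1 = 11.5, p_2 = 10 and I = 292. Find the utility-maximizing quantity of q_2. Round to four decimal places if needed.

MRS = MU_q_1/MU_q_2 = (q_2/q_1)^(4). Set equal to p_1/p_2.
Hence q_2/q_1 = (p_1/p_2)^(1/(4)), i.e. raised to the 0.25 power.
With the ratio pinned down, the budget gives q_1* = I/(p_1 + p_2·(q_2/q_1)) and q_2* = (q_2/q_1)·q_1*.
Numerically q_2/q_1 = 1.035558, so q_1* = 292/(11.5 + 10·1.035558) = 13.3604 and q_2* = 1.035558·13.3604 = 13.8355.

q_2* = 13.8355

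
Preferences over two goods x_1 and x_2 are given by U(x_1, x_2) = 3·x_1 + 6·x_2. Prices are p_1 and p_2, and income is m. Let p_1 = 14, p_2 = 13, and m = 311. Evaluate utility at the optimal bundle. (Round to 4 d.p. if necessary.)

V = 143.5385

Perfect substitutes: compare marginal utility per dollar. 3/p_1 vs 6/p_2 → 0.2143 vs 0.4615.
x_2 gives more utility per dollar, so spend all income on x_2: x_2* = m/p_2, x_1* = 0.
Numerically: x_1* = 0, x_2* = 23.9231.
Utility at the optimum: U(0, 23.9231) = 143.5385.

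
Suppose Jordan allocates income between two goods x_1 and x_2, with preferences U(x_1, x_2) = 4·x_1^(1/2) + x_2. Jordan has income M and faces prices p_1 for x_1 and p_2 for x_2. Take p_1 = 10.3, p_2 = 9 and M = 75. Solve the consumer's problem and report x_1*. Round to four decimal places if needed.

MU_x_1 = 2/√x_1, MU_x_2 = 1. Tangency: 2/√x_1 = p_1/p_2.
Solve: √x_1 = 2·p_2/p_1, so x_1*(p_1,p_2) = (2·p_2/p_1)², and x_2* = (M − p_1·x_1*)/p_2.
Plugging in: x_1* = (2·9/10.3)² = 3.054.

x_1* = 3.054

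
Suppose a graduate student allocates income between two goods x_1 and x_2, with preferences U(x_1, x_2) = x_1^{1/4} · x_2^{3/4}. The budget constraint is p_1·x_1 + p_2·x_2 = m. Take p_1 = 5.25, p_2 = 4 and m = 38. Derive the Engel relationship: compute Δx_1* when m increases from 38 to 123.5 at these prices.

Demand: x_1*(p_1,p_2,m) = 0.25·m/p_1 and x_2* = 0.75·m/p_2.
At p_1=5.25, p_2=4, m=38: x_1* = 0.25·38/5.25 = 1.8095.
At m' = 123.5: x_1* = 5.881. Change: 5.881 − 1.8095 = 4.0714.

Δx_1* = 4.0714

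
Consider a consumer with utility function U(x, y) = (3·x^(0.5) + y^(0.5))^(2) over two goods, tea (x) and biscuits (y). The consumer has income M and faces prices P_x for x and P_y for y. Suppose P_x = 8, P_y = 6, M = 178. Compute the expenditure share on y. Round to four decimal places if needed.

share on y = 0.129

MU_x ∝ 3·x^(-0.5), MU_y ∝ y^(-0.5), so MRS = 3·(y/x)^(0.5) = P_x/P_y.
Hence y/x = ((1/3)·P_x/P_y)^(1/(0.5)), i.e. raised to the 2 power.
Substitute y = (y/x)·x into the budget: x* = M/(P_x + P_y·(y/x)).
Numerically y/x = 0.197531, so x* = 178/(8 + 6·0.197531) = 19.379 and y* = 0.197531·19.379 = 3.828.
Expenditure on y: 6·3.828 = 22.9677; share = 0.129.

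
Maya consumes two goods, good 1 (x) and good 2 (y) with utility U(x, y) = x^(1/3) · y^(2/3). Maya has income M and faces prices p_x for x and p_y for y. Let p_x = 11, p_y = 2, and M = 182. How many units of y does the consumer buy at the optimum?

y* = 60.6667

MU_x/MU_y = (1/3·y)/(2/3·x); tangency sets this equal to p_x/p_y.
Rearranging, p_y·y = 2·p_x·x. Substituting into the budget gives p_x·x·(1 + 2) = M.
Demand: x*(p_x,p_y,M) = 1/3·M/p_x and y* = 2/3·M/p_y.
At p_x=11, p_y=2, M=182: y* = 2/3·182/2 = 60.6667.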